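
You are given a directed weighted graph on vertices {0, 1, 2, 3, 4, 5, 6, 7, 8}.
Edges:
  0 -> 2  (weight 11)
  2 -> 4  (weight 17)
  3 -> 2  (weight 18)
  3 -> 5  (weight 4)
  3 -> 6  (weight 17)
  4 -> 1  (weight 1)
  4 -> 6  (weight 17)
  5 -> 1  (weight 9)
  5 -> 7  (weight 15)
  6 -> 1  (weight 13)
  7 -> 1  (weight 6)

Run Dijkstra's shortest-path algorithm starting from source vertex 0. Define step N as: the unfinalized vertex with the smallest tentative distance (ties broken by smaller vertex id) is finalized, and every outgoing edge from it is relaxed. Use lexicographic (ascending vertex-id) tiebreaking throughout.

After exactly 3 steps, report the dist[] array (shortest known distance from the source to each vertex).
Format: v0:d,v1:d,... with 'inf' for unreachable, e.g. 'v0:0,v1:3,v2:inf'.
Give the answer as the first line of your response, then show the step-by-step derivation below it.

v0:0,v1:29,v2:11,v3:inf,v4:28,v5:inf,v6:45,v7:inf,v8:inf

step 1: dist = v0:0,v1:inf,v2:11,v3:inf,v4:inf,v5:inf,v6:inf,v7:inf,v8:inf
step 2: dist = v0:0,v1:inf,v2:11,v3:inf,v4:28,v5:inf,v6:inf,v7:inf,v8:inf
step 3: dist = v0:0,v1:29,v2:11,v3:inf,v4:28,v5:inf,v6:45,v7:inf,v8:inf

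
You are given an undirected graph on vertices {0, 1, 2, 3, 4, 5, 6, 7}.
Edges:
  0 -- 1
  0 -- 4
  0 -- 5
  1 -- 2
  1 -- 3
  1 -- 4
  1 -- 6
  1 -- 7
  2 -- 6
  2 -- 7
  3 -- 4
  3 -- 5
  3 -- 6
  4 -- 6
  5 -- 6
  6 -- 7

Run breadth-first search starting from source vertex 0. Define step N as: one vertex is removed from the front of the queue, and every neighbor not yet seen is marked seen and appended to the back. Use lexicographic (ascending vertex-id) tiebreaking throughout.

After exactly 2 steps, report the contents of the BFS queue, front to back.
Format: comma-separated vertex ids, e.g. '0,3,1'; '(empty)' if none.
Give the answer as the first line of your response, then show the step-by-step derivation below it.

4,5,2,3,6,7

step 1: dequeue 0; queue=[1,4,5]; order=0
step 2: dequeue 1; queue=[4,5,2,3,6,7]; order=0,1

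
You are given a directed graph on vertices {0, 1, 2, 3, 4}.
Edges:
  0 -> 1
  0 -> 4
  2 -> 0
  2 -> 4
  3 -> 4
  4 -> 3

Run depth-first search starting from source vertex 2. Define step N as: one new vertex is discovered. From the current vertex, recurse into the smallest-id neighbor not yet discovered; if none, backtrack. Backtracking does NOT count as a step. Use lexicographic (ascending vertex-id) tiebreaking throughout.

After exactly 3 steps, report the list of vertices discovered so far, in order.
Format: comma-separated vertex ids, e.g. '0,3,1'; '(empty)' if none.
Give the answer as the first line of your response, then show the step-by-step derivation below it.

2,0,1

step 1: discover 2; path=2; order=2
step 2: discover 0; path=2>0; order=2,0
step 3: discover 1; path=2>0>1; order=2,0,1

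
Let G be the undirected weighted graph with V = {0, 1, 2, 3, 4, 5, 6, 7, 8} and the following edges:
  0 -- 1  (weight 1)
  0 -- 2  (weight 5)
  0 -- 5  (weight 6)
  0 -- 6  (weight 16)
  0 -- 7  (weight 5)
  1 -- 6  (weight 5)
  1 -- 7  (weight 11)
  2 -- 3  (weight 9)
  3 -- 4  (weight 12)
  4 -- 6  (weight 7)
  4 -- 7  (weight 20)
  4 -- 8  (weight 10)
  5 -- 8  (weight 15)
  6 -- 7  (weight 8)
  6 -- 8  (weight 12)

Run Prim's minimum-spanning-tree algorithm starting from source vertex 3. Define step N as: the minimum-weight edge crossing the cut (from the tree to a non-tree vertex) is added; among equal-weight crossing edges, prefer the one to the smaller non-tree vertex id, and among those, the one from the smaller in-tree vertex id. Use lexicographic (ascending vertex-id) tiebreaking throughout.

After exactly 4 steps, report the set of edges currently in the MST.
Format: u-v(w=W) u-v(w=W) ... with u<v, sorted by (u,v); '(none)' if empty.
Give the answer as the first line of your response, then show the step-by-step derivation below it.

0-1(w=1) 0-2(w=5) 1-6(w=5) 2-3(w=9)

step 1: add edge 2-3 (w=9); MST = {2-3(w=9)}
step 2: add edge 0-2 (w=5); MST = {0-2(w=5) 2-3(w=9)}
step 3: add edge 0-1 (w=1); MST = {0-1(w=1) 0-2(w=5) 2-3(w=9)}
step 4: add edge 1-6 (w=5); MST = {0-1(w=1) 0-2(w=5) 1-6(w=5) 2-3(w=9)}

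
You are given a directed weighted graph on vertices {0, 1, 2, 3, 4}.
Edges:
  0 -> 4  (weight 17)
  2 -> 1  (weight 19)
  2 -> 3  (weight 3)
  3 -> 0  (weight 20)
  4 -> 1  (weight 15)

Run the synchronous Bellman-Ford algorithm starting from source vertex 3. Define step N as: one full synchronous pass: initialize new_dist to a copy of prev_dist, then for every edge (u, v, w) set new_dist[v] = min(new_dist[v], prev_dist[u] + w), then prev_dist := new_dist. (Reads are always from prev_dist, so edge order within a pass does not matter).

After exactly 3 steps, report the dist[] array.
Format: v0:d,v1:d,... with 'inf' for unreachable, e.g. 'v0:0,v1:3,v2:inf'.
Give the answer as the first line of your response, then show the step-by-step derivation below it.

v0:20,v1:52,v2:inf,v3:0,v4:37

step 1: dist = v0:20,v1:inf,v2:inf,v3:0,v4:inf
step 2: dist = v0:20,v1:inf,v2:inf,v3:0,v4:37
step 3: dist = v0:20,v1:52,v2:inf,v3:0,v4:37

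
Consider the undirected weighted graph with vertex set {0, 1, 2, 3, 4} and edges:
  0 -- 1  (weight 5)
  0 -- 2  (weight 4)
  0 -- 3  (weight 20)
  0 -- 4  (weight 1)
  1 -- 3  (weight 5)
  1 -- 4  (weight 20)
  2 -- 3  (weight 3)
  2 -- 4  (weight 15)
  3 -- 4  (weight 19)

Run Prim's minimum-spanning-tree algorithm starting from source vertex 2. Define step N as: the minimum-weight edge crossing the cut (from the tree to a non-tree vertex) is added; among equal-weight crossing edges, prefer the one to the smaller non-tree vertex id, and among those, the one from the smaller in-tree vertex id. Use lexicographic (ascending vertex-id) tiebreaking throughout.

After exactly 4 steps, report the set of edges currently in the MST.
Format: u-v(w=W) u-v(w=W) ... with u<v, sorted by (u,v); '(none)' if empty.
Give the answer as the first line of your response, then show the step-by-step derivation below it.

0-1(w=5) 0-2(w=4) 0-4(w=1) 2-3(w=3)

step 1: add edge 2-3 (w=3); MST = {2-3(w=3)}
step 2: add edge 0-2 (w=4); MST = {0-2(w=4) 2-3(w=3)}
step 3: add edge 0-4 (w=1); MST = {0-2(w=4) 0-4(w=1) 2-3(w=3)}
step 4: add edge 0-1 (w=5); MST = {0-1(w=5) 0-2(w=4) 0-4(w=1) 2-3(w=3)}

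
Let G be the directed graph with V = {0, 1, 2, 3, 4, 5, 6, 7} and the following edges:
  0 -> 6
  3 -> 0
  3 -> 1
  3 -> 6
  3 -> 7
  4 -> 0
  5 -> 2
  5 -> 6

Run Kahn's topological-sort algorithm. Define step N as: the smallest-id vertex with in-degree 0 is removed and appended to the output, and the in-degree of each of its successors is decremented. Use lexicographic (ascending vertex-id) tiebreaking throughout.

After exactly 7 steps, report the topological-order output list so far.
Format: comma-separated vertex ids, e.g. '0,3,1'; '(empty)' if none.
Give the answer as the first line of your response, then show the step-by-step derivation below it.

3,1,4,0,5,2,6

step 1: output 3; order=[3]; indeg=(1,0,1,0,0,0,2,0)
step 2: output 1; order=[3,1]; indeg=(1,0,1,0,0,0,2,0)
step 3: output 4; order=[3,1,4]; indeg=(0,0,1,0,0,0,2,0)
step 4: output 0; order=[3,1,4,0]; indeg=(0,0,1,0,0,0,1,0)
step 5: output 5; order=[3,1,4,0,5]; indeg=(0,0,0,0,0,0,0,0)
step 6: output 2; order=[3,1,4,0,5,2]; indeg=(0,0,0,0,0,0,0,0)
step 7: output 6; order=[3,1,4,0,5,2,6]; indeg=(0,0,0,0,0,0,0,0)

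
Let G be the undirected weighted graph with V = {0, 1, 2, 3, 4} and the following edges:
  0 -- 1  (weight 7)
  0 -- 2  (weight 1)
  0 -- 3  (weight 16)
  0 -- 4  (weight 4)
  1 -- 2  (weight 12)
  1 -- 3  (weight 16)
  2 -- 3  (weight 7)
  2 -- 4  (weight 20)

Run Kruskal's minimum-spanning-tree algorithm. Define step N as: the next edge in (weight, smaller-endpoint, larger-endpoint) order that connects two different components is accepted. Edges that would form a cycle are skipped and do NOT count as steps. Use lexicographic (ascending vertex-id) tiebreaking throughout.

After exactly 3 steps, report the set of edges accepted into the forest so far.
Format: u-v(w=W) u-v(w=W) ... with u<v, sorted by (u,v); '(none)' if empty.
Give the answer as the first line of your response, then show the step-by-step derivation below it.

0-1(w=7) 0-2(w=1) 0-4(w=4)

step 1: add edge 0-2 (w=1); MST = {0-2(w=1)}
step 2: add edge 0-4 (w=4); MST = {0-2(w=1) 0-4(w=4)}
step 3: add edge 0-1 (w=7); MST = {0-1(w=7) 0-2(w=1) 0-4(w=4)}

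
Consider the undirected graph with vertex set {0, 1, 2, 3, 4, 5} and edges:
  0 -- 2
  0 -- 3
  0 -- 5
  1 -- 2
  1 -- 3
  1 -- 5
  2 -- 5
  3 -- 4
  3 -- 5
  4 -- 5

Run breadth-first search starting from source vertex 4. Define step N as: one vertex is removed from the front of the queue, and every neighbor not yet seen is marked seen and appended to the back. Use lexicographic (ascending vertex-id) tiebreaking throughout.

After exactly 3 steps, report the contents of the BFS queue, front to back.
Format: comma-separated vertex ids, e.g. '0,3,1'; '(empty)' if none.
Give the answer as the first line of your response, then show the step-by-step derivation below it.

0,1,2

step 1: dequeue 4; queue=[3,5]; order=4
step 2: dequeue 3; queue=[5,0,1]; order=4,3
step 3: dequeue 5; queue=[0,1,2]; order=4,3,5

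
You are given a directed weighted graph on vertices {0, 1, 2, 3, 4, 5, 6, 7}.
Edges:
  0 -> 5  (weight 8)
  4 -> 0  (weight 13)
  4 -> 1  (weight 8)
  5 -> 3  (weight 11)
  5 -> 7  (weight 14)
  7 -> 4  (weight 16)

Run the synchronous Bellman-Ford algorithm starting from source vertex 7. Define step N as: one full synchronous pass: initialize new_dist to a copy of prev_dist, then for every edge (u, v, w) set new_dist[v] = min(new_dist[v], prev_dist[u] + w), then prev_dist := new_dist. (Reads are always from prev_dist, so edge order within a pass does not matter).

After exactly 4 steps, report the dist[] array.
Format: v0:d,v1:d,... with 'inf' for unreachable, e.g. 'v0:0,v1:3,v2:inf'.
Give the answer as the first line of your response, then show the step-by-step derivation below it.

v0:29,v1:24,v2:inf,v3:48,v4:16,v5:37,v6:inf,v7:0

step 1: dist = v0:inf,v1:inf,v2:inf,v3:inf,v4:16,v5:inf,v6:inf,v7:0
step 2: dist = v0:29,v1:24,v2:inf,v3:inf,v4:16,v5:inf,v6:inf,v7:0
step 3: dist = v0:29,v1:24,v2:inf,v3:inf,v4:16,v5:37,v6:inf,v7:0
step 4: dist = v0:29,v1:24,v2:inf,v3:48,v4:16,v5:37,v6:inf,v7:0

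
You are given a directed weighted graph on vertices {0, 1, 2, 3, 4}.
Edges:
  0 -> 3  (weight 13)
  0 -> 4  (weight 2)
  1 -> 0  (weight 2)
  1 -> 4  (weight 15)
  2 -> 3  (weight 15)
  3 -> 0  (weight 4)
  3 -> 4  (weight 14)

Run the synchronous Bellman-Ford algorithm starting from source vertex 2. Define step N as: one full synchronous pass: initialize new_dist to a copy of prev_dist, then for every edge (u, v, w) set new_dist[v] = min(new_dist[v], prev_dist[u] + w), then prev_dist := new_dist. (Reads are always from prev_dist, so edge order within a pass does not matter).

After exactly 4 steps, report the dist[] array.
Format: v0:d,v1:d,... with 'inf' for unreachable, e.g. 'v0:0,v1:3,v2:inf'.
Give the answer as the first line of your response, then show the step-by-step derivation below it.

v0:19,v1:inf,v2:0,v3:15,v4:21

step 1: dist = v0:inf,v1:inf,v2:0,v3:15,v4:inf
step 2: dist = v0:19,v1:inf,v2:0,v3:15,v4:29
step 3: dist = v0:19,v1:inf,v2:0,v3:15,v4:21
step 4: dist = v0:19,v1:inf,v2:0,v3:15,v4:21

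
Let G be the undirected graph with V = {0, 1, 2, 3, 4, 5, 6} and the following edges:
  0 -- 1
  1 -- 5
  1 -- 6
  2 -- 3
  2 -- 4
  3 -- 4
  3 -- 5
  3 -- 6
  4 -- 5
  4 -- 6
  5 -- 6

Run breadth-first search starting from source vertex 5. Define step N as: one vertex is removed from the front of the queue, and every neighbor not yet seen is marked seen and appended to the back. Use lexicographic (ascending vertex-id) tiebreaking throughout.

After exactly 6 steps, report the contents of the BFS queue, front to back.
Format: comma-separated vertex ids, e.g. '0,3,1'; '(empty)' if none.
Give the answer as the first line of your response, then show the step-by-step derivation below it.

2

step 1: dequeue 5; queue=[1,3,4,6]; order=5
step 2: dequeue 1; queue=[3,4,6,0]; order=5,1
step 3: dequeue 3; queue=[4,6,0,2]; order=5,1,3
step 4: dequeue 4; queue=[6,0,2]; order=5,1,3,4
step 5: dequeue 6; queue=[0,2]; order=5,1,3,4,6
step 6: dequeue 0; queue=[2]; order=5,1,3,4,6,0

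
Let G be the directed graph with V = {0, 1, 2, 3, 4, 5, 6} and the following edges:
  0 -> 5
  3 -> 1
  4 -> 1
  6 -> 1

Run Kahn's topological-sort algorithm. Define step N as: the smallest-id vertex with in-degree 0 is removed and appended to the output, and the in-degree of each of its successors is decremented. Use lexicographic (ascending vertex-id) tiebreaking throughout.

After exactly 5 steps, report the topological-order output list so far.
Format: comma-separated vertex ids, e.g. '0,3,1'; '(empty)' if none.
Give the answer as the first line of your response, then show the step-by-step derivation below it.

0,2,3,4,5

step 1: output 0; order=[0]; indeg=(0,3,0,0,0,0,0)
step 2: output 2; order=[0,2]; indeg=(0,3,0,0,0,0,0)
step 3: output 3; order=[0,2,3]; indeg=(0,2,0,0,0,0,0)
step 4: output 4; order=[0,2,3,4]; indeg=(0,1,0,0,0,0,0)
step 5: output 5; order=[0,2,3,4,5]; indeg=(0,1,0,0,0,0,0)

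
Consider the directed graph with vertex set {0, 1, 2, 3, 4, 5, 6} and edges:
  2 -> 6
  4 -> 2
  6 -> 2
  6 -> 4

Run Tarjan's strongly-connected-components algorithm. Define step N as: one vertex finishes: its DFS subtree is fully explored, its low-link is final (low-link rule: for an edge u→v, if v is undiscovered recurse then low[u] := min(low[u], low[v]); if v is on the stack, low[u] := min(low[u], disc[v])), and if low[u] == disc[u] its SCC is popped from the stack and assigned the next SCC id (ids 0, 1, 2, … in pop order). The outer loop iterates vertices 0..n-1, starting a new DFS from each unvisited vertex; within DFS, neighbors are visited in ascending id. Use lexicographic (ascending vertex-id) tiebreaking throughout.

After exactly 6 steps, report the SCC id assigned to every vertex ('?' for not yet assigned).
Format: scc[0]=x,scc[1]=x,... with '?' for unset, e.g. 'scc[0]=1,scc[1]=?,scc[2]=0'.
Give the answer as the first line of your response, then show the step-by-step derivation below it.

scc[0]=0,scc[1]=1,scc[2]=2,scc[3]=3,scc[4]=2,scc[5]=?,scc[6]=2

step 1: low=(low[0]=0,low[1]=?,low[2]=?,low[3]=?,low[4]=?,low[5]=?,low[6]=?); scc=(scc[0]=0,scc[1]=?,scc[2]=?,scc[3]=?,scc[4]=?,scc[5]=?,scc[6]=?)
step 2: low=(low[0]=0,low[1]=1,low[2]=?,low[3]=?,low[4]=?,low[5]=?,low[6]=?); scc=(scc[0]=0,scc[1]=1,scc[2]=?,scc[3]=?,scc[4]=?,scc[5]=?,scc[6]=?)
step 3: low=(low[0]=0,low[1]=1,low[2]=2,low[3]=?,low[4]=2,low[5]=?,low[6]=2); scc=(scc[0]=0,scc[1]=1,scc[2]=?,scc[3]=?,scc[4]=?,scc[5]=?,scc[6]=?)
step 4: low=(low[0]=0,low[1]=1,low[2]=2,low[3]=?,low[4]=2,low[5]=?,low[6]=2); scc=(scc[0]=0,scc[1]=1,scc[2]=?,scc[3]=?,scc[4]=?,scc[5]=?,scc[6]=?)
step 5: low=(low[0]=0,low[1]=1,low[2]=2,low[3]=?,low[4]=2,low[5]=?,low[6]=2); scc=(scc[0]=0,scc[1]=1,scc[2]=2,scc[3]=?,scc[4]=2,scc[5]=?,scc[6]=2)
step 6: low=(low[0]=0,low[1]=1,low[2]=2,low[3]=5,low[4]=2,low[5]=?,low[6]=2); scc=(scc[0]=0,scc[1]=1,scc[2]=2,scc[3]=3,scc[4]=2,scc[5]=?,scc[6]=2)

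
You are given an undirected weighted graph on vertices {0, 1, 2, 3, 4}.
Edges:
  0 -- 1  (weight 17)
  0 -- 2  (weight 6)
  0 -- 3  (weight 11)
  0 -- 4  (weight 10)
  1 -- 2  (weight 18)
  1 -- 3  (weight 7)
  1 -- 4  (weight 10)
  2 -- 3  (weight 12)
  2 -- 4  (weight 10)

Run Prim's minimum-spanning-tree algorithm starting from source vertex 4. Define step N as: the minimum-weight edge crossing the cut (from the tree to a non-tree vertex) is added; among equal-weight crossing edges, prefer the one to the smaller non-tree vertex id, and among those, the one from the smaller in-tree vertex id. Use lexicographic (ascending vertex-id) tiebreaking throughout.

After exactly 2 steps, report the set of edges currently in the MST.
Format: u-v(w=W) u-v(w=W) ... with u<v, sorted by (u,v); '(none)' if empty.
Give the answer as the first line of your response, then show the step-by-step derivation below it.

0-2(w=6) 0-4(w=10)

step 1: add edge 0-4 (w=10); MST = {0-4(w=10)}
step 2: add edge 0-2 (w=6); MST = {0-2(w=6) 0-4(w=10)}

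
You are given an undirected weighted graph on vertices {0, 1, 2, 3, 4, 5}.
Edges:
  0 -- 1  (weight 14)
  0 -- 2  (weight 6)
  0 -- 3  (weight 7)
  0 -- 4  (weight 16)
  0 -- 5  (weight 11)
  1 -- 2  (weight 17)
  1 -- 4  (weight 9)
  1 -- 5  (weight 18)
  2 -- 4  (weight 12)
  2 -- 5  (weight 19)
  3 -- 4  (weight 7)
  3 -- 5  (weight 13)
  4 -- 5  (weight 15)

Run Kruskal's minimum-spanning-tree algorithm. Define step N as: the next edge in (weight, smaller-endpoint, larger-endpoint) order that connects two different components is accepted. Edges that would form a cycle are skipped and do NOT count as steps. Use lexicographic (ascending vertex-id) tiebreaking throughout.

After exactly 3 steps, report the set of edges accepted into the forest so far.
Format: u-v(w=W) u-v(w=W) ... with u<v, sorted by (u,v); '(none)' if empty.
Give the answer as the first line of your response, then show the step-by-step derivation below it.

0-2(w=6) 0-3(w=7) 3-4(w=7)

step 1: add edge 0-2 (w=6); MST = {0-2(w=6)}
step 2: add edge 0-3 (w=7); MST = {0-2(w=6) 0-3(w=7)}
step 3: add edge 3-4 (w=7); MST = {0-2(w=6) 0-3(w=7) 3-4(w=7)}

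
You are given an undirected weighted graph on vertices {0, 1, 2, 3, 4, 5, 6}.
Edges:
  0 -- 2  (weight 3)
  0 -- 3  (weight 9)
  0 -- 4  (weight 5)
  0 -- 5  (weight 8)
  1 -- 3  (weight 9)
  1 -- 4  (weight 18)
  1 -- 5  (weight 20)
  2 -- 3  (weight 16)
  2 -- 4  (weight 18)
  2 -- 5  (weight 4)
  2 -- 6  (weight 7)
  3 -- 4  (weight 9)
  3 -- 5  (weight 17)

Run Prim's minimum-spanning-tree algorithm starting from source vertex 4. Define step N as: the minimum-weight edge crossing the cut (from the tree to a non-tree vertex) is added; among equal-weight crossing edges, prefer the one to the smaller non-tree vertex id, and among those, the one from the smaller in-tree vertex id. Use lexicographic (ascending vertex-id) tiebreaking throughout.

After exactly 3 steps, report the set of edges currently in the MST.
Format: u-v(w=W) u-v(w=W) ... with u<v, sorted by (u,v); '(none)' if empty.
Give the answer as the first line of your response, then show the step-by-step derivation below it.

0-2(w=3) 0-4(w=5) 2-5(w=4)

step 1: add edge 0-4 (w=5); MST = {0-4(w=5)}
step 2: add edge 0-2 (w=3); MST = {0-2(w=3) 0-4(w=5)}
step 3: add edge 2-5 (w=4); MST = {0-2(w=3) 0-4(w=5) 2-5(w=4)}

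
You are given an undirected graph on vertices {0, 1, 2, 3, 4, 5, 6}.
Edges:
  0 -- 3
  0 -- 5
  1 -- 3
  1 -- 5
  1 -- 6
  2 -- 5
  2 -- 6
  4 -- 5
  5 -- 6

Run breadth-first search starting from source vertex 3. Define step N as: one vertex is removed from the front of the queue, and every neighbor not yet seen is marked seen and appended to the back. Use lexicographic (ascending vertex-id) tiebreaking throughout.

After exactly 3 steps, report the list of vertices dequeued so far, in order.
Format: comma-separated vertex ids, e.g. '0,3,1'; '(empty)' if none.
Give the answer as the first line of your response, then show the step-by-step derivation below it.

3,0,1

step 1: dequeue 3; queue=[0,1]; order=3
step 2: dequeue 0; queue=[1,5]; order=3,0
step 3: dequeue 1; queue=[5,6]; order=3,0,1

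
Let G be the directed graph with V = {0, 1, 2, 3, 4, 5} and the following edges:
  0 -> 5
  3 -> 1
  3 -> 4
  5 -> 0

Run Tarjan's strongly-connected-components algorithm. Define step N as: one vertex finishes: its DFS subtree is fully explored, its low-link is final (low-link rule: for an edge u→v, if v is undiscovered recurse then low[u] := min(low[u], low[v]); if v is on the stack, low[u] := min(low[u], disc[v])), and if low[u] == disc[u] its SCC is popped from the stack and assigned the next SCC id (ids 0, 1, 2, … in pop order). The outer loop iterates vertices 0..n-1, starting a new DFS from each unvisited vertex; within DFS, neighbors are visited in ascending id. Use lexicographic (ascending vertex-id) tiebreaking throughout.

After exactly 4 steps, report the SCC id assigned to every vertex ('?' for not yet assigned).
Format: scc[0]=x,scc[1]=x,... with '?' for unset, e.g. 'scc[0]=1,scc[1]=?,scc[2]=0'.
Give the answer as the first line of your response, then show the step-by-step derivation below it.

scc[0]=0,scc[1]=1,scc[2]=2,scc[3]=?,scc[4]=?,scc[5]=0

step 1: low=(low[0]=0,low[1]=?,low[2]=?,low[3]=?,low[4]=?,low[5]=0); scc=(scc[0]=?,scc[1]=?,scc[2]=?,scc[3]=?,scc[4]=?,scc[5]=?)
step 2: low=(low[0]=0,low[1]=?,low[2]=?,low[3]=?,low[4]=?,low[5]=0); scc=(scc[0]=0,scc[1]=?,scc[2]=?,scc[3]=?,scc[4]=?,scc[5]=0)
step 3: low=(low[0]=0,low[1]=2,low[2]=?,low[3]=?,low[4]=?,low[5]=0); scc=(scc[0]=0,scc[1]=1,scc[2]=?,scc[3]=?,scc[4]=?,scc[5]=0)
step 4: low=(low[0]=0,low[1]=2,low[2]=3,low[3]=?,low[4]=?,low[5]=0); scc=(scc[0]=0,scc[1]=1,scc[2]=2,scc[3]=?,scc[4]=?,scc[5]=0)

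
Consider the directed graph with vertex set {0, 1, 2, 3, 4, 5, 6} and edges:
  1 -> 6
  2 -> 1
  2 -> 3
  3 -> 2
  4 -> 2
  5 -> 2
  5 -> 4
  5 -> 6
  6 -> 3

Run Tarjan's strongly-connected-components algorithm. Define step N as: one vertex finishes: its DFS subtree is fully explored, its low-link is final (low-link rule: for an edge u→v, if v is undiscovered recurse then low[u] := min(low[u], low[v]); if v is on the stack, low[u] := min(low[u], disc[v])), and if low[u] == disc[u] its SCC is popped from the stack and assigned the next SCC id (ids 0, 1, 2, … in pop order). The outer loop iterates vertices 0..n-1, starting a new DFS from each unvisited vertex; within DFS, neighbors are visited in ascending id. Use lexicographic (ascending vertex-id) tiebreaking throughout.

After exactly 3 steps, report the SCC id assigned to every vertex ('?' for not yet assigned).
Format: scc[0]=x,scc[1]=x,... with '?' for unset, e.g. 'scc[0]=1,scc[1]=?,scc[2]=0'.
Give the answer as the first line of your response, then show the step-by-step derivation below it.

scc[0]=0,scc[1]=?,scc[2]=?,scc[3]=?,scc[4]=?,scc[5]=?,scc[6]=?

step 1: low=(low[0]=0,low[1]=?,low[2]=?,low[3]=?,low[4]=?,low[5]=?,low[6]=?); scc=(scc[0]=0,scc[1]=?,scc[2]=?,scc[3]=?,scc[4]=?,scc[5]=?,scc[6]=?)
step 2: low=(low[0]=0,low[1]=1,low[2]=1,low[3]=3,low[4]=?,low[5]=?,low[6]=2); scc=(scc[0]=0,scc[1]=?,scc[2]=?,scc[3]=?,scc[4]=?,scc[5]=?,scc[6]=?)
step 3: low=(low[0]=0,low[1]=1,low[2]=1,low[3]=1,low[4]=?,low[5]=?,low[6]=2); scc=(scc[0]=0,scc[1]=?,scc[2]=?,scc[3]=?,scc[4]=?,scc[5]=?,scc[6]=?)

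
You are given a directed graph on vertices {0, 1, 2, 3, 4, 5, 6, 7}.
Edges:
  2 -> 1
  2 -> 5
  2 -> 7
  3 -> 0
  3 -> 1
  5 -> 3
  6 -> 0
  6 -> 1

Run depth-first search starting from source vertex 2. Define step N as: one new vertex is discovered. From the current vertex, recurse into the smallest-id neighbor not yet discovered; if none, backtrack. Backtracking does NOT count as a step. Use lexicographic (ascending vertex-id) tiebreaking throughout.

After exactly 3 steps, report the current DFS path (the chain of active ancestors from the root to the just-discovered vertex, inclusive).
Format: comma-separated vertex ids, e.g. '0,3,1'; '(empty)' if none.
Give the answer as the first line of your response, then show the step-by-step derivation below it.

2,5

step 1: discover 2; path=2; order=2
step 2: discover 1; path=2>1; order=2,1
step 3: discover 5; path=2>5; order=2,1,5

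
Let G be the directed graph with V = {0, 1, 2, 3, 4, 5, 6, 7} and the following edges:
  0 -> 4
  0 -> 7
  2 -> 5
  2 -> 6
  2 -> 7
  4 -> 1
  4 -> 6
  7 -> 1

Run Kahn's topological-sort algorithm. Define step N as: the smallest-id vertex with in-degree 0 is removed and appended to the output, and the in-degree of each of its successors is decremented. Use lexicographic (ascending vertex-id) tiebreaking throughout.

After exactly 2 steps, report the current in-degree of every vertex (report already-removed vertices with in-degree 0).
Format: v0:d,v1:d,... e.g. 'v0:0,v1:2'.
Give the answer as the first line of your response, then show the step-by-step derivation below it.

v0:0,v1:2,v2:0,v3:0,v4:0,v5:0,v6:1,v7:0

step 1: output 0; order=[0]; indeg=(0,2,0,0,0,1,2,1)
step 2: output 2; order=[0,2]; indeg=(0,2,0,0,0,0,1,0)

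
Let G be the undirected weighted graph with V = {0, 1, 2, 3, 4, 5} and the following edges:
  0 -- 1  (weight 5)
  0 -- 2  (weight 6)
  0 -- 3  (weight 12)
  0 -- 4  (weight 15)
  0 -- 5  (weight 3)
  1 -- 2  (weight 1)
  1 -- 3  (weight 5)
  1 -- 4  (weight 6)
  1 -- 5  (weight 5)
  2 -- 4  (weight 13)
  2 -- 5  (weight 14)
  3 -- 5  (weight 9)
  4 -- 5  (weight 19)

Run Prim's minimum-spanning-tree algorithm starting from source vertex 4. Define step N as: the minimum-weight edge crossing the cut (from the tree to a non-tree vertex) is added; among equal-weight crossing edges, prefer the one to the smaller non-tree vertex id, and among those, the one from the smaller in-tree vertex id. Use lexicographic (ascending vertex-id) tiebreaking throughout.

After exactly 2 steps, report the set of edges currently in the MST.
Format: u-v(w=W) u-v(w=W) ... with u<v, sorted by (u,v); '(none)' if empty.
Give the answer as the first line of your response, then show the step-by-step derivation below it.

1-2(w=1) 1-4(w=6)

step 1: add edge 1-4 (w=6); MST = {1-4(w=6)}
step 2: add edge 1-2 (w=1); MST = {1-2(w=1) 1-4(w=6)}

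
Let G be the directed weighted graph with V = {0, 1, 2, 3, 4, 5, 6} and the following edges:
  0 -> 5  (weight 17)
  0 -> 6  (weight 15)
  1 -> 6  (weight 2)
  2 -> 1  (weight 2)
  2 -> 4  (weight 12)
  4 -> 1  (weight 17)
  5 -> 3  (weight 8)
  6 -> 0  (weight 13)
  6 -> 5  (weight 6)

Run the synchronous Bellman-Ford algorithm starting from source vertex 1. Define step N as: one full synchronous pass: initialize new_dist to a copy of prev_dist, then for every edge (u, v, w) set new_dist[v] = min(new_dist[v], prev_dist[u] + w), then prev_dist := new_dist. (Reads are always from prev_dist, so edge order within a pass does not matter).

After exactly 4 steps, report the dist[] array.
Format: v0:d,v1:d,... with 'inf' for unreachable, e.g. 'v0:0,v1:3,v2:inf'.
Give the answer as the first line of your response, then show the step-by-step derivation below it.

v0:15,v1:0,v2:inf,v3:16,v4:inf,v5:8,v6:2

step 1: dist = v0:inf,v1:0,v2:inf,v3:inf,v4:inf,v5:inf,v6:2
step 2: dist = v0:15,v1:0,v2:inf,v3:inf,v4:inf,v5:8,v6:2
step 3: dist = v0:15,v1:0,v2:inf,v3:16,v4:inf,v5:8,v6:2
step 4: dist = v0:15,v1:0,v2:inf,v3:16,v4:inf,v5:8,v6:2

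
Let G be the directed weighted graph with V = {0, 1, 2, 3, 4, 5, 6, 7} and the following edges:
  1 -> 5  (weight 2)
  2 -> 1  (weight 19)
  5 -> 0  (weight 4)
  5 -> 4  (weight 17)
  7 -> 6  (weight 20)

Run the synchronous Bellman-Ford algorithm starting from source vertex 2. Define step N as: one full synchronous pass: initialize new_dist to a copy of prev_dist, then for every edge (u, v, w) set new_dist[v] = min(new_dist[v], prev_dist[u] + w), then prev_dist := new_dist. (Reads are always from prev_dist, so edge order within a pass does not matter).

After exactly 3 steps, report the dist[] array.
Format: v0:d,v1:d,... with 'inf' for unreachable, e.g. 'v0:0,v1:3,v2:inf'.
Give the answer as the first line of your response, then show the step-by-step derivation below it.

v0:25,v1:19,v2:0,v3:inf,v4:38,v5:21,v6:inf,v7:inf

step 1: dist = v0:inf,v1:19,v2:0,v3:inf,v4:inf,v5:inf,v6:inf,v7:inf
step 2: dist = v0:inf,v1:19,v2:0,v3:inf,v4:inf,v5:21,v6:inf,v7:inf
step 3: dist = v0:25,v1:19,v2:0,v3:inf,v4:38,v5:21,v6:inf,v7:inf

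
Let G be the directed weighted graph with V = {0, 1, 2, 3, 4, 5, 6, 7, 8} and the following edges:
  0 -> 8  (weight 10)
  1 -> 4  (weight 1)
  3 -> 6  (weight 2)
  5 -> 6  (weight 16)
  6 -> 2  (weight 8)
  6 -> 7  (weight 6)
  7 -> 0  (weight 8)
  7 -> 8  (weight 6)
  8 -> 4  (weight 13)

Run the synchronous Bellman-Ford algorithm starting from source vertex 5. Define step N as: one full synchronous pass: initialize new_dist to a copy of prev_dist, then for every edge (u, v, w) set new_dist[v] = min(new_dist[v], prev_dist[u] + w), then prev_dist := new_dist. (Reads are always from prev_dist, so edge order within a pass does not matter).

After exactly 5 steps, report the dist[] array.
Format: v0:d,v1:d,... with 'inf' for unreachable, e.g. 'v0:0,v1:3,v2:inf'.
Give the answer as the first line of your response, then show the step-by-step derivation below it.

v0:30,v1:inf,v2:24,v3:inf,v4:41,v5:0,v6:16,v7:22,v8:28

step 1: dist = v0:inf,v1:inf,v2:inf,v3:inf,v4:inf,v5:0,v6:16,v7:inf,v8:inf
step 2: dist = v0:inf,v1:inf,v2:24,v3:inf,v4:inf,v5:0,v6:16,v7:22,v8:inf
step 3: dist = v0:30,v1:inf,v2:24,v3:inf,v4:inf,v5:0,v6:16,v7:22,v8:28
step 4: dist = v0:30,v1:inf,v2:24,v3:inf,v4:41,v5:0,v6:16,v7:22,v8:28
step 5: dist = v0:30,v1:inf,v2:24,v3:inf,v4:41,v5:0,v6:16,v7:22,v8:28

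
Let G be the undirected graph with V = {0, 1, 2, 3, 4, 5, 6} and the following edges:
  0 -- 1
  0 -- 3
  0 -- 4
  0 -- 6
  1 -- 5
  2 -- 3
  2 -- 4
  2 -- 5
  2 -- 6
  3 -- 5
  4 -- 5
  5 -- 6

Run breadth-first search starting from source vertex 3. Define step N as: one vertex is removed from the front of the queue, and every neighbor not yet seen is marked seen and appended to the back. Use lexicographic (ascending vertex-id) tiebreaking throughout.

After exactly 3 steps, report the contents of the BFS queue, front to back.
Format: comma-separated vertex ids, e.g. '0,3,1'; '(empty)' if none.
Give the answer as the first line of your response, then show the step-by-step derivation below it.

5,1,4,6

step 1: dequeue 3; queue=[0,2,5]; order=3
step 2: dequeue 0; queue=[2,5,1,4,6]; order=3,0
step 3: dequeue 2; queue=[5,1,4,6]; order=3,0,2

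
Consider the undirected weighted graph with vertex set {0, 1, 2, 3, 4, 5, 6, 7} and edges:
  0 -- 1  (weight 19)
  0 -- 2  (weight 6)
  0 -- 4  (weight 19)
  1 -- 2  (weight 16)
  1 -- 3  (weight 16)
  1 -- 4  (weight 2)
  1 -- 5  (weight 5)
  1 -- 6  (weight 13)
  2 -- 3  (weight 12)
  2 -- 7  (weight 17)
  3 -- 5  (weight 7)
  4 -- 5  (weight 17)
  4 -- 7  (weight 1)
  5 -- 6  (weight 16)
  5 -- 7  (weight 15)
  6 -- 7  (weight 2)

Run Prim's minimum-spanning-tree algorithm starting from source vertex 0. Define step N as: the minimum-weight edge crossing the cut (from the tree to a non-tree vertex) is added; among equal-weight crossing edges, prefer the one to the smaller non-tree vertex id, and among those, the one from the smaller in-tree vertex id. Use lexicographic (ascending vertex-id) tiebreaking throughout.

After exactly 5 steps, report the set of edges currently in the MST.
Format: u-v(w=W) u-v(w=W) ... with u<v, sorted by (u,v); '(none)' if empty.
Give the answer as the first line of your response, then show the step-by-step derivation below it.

0-2(w=6) 1-4(w=2) 1-5(w=5) 2-3(w=12) 3-5(w=7)

step 1: add edge 0-2 (w=6); MST = {0-2(w=6)}
step 2: add edge 2-3 (w=12); MST = {0-2(w=6) 2-3(w=12)}
step 3: add edge 3-5 (w=7); MST = {0-2(w=6) 2-3(w=12) 3-5(w=7)}
step 4: add edge 1-5 (w=5); MST = {0-2(w=6) 1-5(w=5) 2-3(w=12) 3-5(w=7)}
step 5: add edge 1-4 (w=2); MST = {0-2(w=6) 1-4(w=2) 1-5(w=5) 2-3(w=12) 3-5(w=7)}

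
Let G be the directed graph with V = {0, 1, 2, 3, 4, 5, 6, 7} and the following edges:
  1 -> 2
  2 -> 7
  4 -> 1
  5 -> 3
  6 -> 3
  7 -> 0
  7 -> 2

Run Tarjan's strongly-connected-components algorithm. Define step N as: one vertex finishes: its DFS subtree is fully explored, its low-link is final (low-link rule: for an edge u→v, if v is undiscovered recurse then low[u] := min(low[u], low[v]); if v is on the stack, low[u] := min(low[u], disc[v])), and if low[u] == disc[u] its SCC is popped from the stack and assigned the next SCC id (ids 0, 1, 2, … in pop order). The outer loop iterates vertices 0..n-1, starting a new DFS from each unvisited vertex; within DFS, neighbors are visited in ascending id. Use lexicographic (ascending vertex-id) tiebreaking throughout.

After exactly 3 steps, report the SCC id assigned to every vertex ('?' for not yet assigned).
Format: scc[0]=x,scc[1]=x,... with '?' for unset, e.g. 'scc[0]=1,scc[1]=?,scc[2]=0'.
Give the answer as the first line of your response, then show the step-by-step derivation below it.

scc[0]=0,scc[1]=?,scc[2]=1,scc[3]=?,scc[4]=?,scc[5]=?,scc[6]=?,scc[7]=1

step 1: low=(low[0]=0,low[1]=?,low[2]=?,low[3]=?,low[4]=?,low[5]=?,low[6]=?,low[7]=?); scc=(scc[0]=0,scc[1]=?,scc[2]=?,scc[3]=?,scc[4]=?,scc[5]=?,scc[6]=?,scc[7]=?)
step 2: low=(low[0]=0,low[1]=1,low[2]=2,low[3]=?,low[4]=?,low[5]=?,low[6]=?,low[7]=2); scc=(scc[0]=0,scc[1]=?,scc[2]=?,scc[3]=?,scc[4]=?,scc[5]=?,scc[6]=?,scc[7]=?)
step 3: low=(low[0]=0,low[1]=1,low[2]=2,low[3]=?,low[4]=?,low[5]=?,low[6]=?,low[7]=2); scc=(scc[0]=0,scc[1]=?,scc[2]=1,scc[3]=?,scc[4]=?,scc[5]=?,scc[6]=?,scc[7]=1)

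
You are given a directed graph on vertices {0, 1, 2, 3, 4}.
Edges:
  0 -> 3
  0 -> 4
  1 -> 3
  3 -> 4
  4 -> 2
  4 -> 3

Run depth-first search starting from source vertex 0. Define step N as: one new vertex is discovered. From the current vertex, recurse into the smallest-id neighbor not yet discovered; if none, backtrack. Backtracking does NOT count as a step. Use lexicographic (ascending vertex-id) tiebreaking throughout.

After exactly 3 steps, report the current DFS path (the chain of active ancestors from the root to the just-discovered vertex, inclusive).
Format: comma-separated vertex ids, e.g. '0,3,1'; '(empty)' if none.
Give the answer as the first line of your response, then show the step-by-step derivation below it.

0,3,4

step 1: discover 0; path=0; order=0
step 2: discover 3; path=0>3; order=0,3
step 3: discover 4; path=0>3>4; order=0,3,4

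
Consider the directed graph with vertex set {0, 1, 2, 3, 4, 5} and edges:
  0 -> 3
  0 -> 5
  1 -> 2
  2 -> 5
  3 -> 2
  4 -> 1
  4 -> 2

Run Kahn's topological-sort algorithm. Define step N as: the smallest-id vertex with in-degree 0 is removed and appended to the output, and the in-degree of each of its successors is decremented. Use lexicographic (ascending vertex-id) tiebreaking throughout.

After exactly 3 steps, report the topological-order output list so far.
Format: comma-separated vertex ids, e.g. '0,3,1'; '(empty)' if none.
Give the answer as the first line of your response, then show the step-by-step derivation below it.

0,3,4

step 1: output 0; order=[0]; indeg=(0,1,3,0,0,1)
step 2: output 3; order=[0,3]; indeg=(0,1,2,0,0,1)
step 3: output 4; order=[0,3,4]; indeg=(0,0,1,0,0,1)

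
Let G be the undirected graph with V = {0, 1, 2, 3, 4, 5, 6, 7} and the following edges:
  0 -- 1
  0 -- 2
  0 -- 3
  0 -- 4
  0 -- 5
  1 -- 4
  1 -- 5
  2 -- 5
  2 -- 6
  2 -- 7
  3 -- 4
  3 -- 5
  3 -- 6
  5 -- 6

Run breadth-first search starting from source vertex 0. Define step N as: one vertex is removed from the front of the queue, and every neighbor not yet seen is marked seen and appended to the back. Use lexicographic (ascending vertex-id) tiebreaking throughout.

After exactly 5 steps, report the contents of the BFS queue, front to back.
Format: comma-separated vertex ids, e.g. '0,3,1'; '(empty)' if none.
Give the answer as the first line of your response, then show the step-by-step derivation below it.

5,6,7

step 1: dequeue 0; queue=[1,2,3,4,5]; order=0
step 2: dequeue 1; queue=[2,3,4,5]; order=0,1
step 3: dequeue 2; queue=[3,4,5,6,7]; order=0,1,2
step 4: dequeue 3; queue=[4,5,6,7]; order=0,1,2,3
step 5: dequeue 4; queue=[5,6,7]; order=0,1,2,3,4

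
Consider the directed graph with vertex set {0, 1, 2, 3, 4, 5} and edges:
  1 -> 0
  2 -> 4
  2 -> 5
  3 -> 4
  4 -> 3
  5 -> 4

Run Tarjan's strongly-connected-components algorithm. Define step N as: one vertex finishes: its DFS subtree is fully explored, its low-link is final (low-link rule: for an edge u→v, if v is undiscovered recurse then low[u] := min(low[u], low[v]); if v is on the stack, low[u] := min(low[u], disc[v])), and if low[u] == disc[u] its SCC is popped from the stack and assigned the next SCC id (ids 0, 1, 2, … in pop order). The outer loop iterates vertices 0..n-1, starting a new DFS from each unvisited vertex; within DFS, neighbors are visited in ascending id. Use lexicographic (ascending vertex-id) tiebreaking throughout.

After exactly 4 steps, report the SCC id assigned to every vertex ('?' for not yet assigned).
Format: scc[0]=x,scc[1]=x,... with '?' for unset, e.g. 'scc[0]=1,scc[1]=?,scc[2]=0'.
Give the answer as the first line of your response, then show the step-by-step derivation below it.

scc[0]=0,scc[1]=1,scc[2]=?,scc[3]=2,scc[4]=2,scc[5]=?

step 1: low=(low[0]=0,low[1]=?,low[2]=?,low[3]=?,low[4]=?,low[5]=?); scc=(scc[0]=0,scc[1]=?,scc[2]=?,scc[3]=?,scc[4]=?,scc[5]=?)
step 2: low=(low[0]=0,low[1]=1,low[2]=?,low[3]=?,low[4]=?,low[5]=?); scc=(scc[0]=0,scc[1]=1,scc[2]=?,scc[3]=?,scc[4]=?,scc[5]=?)
step 3: low=(low[0]=0,low[1]=1,low[2]=2,low[3]=3,low[4]=3,low[5]=?); scc=(scc[0]=0,scc[1]=1,scc[2]=?,scc[3]=?,scc[4]=?,scc[5]=?)
step 4: low=(low[0]=0,low[1]=1,low[2]=2,low[3]=3,low[4]=3,low[5]=?); scc=(scc[0]=0,scc[1]=1,scc[2]=?,scc[3]=2,scc[4]=2,scc[5]=?)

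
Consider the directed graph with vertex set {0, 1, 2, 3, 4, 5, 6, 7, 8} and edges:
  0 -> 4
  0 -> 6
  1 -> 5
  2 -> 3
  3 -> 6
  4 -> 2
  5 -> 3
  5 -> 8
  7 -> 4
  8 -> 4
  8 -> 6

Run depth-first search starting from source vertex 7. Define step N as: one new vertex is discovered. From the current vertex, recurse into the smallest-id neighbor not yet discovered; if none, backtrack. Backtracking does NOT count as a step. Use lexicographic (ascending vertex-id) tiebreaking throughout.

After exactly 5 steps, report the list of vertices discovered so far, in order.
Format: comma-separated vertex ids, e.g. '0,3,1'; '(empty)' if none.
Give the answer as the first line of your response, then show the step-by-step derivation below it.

7,4,2,3,6

step 1: discover 7; path=7; order=7
step 2: discover 4; path=7>4; order=7,4
step 3: discover 2; path=7>4>2; order=7,4,2
step 4: discover 3; path=7>4>2>3; order=7,4,2,3
step 5: discover 6; path=7>4>2>3>6; order=7,4,2,3,6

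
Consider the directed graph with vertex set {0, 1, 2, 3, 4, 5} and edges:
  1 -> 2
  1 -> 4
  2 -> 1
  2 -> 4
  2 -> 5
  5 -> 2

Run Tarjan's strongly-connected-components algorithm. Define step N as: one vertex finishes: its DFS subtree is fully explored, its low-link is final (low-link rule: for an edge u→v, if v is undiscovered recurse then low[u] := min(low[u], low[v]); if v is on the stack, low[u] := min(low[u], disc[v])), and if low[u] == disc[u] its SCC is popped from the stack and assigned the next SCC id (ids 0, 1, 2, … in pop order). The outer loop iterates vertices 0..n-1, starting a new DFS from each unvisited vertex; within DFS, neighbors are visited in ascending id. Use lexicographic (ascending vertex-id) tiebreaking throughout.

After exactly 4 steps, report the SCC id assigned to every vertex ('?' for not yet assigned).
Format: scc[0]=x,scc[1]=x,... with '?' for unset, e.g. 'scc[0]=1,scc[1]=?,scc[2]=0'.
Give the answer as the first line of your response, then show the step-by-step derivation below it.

scc[0]=0,scc[1]=?,scc[2]=?,scc[3]=?,scc[4]=1,scc[5]=?

step 1: low=(low[0]=0,low[1]=?,low[2]=?,low[3]=?,low[4]=?,low[5]=?); scc=(scc[0]=0,scc[1]=?,scc[2]=?,scc[3]=?,scc[4]=?,scc[5]=?)
step 2: low=(low[0]=0,low[1]=1,low[2]=1,low[3]=?,low[4]=3,low[5]=?); scc=(scc[0]=0,scc[1]=?,scc[2]=?,scc[3]=?,scc[4]=1,scc[5]=?)
step 3: low=(low[0]=0,low[1]=1,low[2]=1,low[3]=?,low[4]=3,low[5]=2); scc=(scc[0]=0,scc[1]=?,scc[2]=?,scc[3]=?,scc[4]=1,scc[5]=?)
step 4: low=(low[0]=0,low[1]=1,low[2]=1,low[3]=?,low[4]=3,low[5]=2); scc=(scc[0]=0,scc[1]=?,scc[2]=?,scc[3]=?,scc[4]=1,scc[5]=?)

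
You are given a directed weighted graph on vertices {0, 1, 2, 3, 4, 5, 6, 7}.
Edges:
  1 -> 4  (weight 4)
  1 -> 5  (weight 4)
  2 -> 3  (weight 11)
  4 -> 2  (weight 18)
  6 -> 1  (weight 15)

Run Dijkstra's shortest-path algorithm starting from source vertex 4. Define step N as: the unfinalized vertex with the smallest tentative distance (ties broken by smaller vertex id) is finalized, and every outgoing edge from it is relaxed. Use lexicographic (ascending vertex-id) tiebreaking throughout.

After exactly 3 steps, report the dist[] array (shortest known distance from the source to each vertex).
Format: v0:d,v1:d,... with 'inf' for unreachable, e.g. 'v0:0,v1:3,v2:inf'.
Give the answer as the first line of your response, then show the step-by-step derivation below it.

v0:inf,v1:inf,v2:18,v3:29,v4:0,v5:inf,v6:inf,v7:inf

step 1: dist = v0:inf,v1:inf,v2:18,v3:inf,v4:0,v5:inf,v6:inf,v7:inf
step 2: dist = v0:inf,v1:inf,v2:18,v3:29,v4:0,v5:inf,v6:inf,v7:inf
step 3: dist = v0:inf,v1:inf,v2:18,v3:29,v4:0,v5:inf,v6:inf,v7:inf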